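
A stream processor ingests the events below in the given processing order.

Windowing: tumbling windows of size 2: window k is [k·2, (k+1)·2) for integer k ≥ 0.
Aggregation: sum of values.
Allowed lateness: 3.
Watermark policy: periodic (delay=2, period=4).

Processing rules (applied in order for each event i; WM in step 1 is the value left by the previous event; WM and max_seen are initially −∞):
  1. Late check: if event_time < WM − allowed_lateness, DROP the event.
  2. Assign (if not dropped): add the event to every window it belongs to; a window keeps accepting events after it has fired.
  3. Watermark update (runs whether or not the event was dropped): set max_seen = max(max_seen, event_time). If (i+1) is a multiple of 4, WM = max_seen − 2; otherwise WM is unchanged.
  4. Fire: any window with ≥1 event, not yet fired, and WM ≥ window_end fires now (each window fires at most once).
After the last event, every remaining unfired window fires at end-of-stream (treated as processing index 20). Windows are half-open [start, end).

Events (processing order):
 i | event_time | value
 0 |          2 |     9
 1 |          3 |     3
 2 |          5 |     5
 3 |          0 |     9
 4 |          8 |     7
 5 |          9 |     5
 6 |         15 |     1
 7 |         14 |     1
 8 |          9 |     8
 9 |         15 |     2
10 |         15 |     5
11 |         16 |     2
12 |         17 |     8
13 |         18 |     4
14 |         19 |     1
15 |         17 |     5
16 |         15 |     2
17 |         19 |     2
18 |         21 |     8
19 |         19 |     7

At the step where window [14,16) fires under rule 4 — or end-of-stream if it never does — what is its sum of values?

9

i=0 t=2 v=9: → [2,4); WM=−∞
i=1 t=3 v=3: → [2,4); WM=−∞
i=2 t=5 v=5: → [4,6); WM=−∞
i=3 t=0 v=9: → [0,2); WM=3; [0,2) fires=9
i=4 t=8 v=7: → [8,10); WM=3
i=5 t=9 v=5: → [8,10); WM=3
i=6 t=15 v=1: → [14,16); WM=3
i=7 t=14 v=1: → [14,16); WM=13; [2,4) fires=12 [4,6) fires=5 [8,10) fires=12
i=8 t=9 v=8: DROP (t<13-3); WM=13
i=9 t=15 v=2: → [14,16); WM=13
i=10 t=15 v=5: → [14,16); WM=13
i=11 t=16 v=2: → [16,18); WM=14
i=12 t=17 v=8: → [16,18); WM=14
i=13 t=18 v=4: → [18,20); WM=14
i=14 t=19 v=1: → [18,20); WM=14
i=15 t=17 v=5: → [16,18); WM=17; [14,16) fires=9
i=16 t=15 v=2: → [14,16); WM=17
i=17 t=19 v=2: → [18,20); WM=17
i=18 t=21 v=8: → [20,22); WM=17
i=19 t=19 v=7: → [18,20); WM=19; [16,18) fires=15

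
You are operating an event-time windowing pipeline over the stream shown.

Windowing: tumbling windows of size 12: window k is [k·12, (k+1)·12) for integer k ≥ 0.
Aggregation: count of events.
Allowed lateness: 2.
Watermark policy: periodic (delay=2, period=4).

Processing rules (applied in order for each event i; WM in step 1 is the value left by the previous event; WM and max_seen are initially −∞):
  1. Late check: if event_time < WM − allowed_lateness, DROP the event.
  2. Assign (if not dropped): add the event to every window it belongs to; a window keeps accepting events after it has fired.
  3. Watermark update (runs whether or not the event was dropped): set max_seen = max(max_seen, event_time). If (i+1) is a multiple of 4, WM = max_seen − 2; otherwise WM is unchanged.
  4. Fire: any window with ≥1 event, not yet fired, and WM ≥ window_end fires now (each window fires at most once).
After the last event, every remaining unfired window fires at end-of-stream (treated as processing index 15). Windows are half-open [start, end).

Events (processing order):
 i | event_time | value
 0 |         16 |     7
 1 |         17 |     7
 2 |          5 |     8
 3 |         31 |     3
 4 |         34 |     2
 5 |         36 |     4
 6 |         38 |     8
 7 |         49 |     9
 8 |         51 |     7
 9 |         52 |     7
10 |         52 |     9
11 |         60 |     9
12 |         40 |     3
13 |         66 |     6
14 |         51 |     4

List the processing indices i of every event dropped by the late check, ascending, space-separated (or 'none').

12 14

i=0 t=16 v=7: → [12,24); WM=−∞
i=1 t=17 v=7: → [12,24); WM=−∞
i=2 t=5 v=8: → [0,12); WM=−∞
i=3 t=31 v=3: → [24,36); WM=29; [0,12) fires=1 [12,24) fires=2
i=4 t=34 v=2: → [24,36); WM=29
i=5 t=36 v=4: → [36,48); WM=29
i=6 t=38 v=8: → [36,48); WM=29
i=7 t=49 v=9: → [48,60); WM=47; [24,36) fires=2
i=8 t=51 v=7: → [48,60); WM=47
i=9 t=52 v=7: → [48,60); WM=47
i=10 t=52 v=9: → [48,60); WM=47
i=11 t=60 v=9: → [60,72); WM=58; [36,48) fires=2
i=12 t=40 v=3: DROP (t<58-2); WM=58
i=13 t=66 v=6: → [60,72); WM=58
i=14 t=51 v=4: DROP (t<58-2); WM=58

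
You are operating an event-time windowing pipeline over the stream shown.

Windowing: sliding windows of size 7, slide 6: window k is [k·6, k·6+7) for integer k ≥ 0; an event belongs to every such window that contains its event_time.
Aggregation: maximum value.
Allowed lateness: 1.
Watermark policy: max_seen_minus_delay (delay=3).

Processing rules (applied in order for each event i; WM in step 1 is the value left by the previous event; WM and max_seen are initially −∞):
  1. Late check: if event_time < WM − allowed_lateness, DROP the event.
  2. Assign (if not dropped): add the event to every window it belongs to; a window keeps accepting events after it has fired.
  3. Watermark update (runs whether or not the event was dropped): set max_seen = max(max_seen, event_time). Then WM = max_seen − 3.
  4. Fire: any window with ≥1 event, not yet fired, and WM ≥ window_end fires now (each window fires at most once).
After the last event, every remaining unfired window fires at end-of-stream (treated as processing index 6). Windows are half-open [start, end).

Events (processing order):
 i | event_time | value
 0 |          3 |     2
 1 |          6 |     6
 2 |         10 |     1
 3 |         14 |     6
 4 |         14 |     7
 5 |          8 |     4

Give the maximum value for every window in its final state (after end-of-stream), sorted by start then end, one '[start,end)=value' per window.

i=0 t=3 v=2: → [0,7); WM=0
i=1 t=6 v=6: → [6,13),[0,7); WM=3
i=2 t=10 v=1: → [6,13); WM=7; [0,7) fires=6
i=3 t=14 v=6: → [12,19); WM=11
i=4 t=14 v=7: → [12,19); WM=11
i=5 t=8 v=4: DROP (t<11-1); WM=11

[0,7)=6 [6,13)=6 [12,19)=7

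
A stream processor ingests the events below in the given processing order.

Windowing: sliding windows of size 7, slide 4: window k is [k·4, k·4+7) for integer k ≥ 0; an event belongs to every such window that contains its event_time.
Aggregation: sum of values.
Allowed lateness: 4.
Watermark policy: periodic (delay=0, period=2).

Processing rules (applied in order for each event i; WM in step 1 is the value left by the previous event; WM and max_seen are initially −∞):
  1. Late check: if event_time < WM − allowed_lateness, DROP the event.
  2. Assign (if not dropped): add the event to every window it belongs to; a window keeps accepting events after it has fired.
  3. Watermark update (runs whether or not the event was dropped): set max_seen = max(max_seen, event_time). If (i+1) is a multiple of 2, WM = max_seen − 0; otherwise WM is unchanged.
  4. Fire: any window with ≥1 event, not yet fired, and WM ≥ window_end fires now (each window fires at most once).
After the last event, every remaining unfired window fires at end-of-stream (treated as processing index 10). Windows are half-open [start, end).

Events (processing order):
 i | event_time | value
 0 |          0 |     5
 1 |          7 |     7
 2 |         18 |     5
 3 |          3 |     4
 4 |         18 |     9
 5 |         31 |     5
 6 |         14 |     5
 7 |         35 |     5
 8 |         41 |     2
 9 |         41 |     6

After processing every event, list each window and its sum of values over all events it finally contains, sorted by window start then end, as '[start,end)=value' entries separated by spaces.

[0,7)=9 [4,11)=7 [12,19)=14 [16,23)=14 [28,35)=5 [32,39)=5 [36,43)=8 [40,47)=8

i=0 t=0 v=5: → [0,7); WM=−∞
i=1 t=7 v=7: → [4,11); WM=7; [0,7) fires=5
i=2 t=18 v=5: → [16,23),[12,19); WM=7
i=3 t=3 v=4: → [0,7); WM=18; [4,11) fires=7
i=4 t=18 v=9: → [16,23),[12,19); WM=18
i=5 t=31 v=5: → [28,35); WM=31; [12,19) fires=14 [16,23) fires=14
i=6 t=14 v=5: DROP (t<31-4); WM=31
i=7 t=35 v=5: → [32,39); WM=35; [28,35) fires=5
i=8 t=41 v=2: → [40,47),[36,43); WM=35
i=9 t=41 v=6: → [40,47),[36,43); WM=41; [32,39) fires=5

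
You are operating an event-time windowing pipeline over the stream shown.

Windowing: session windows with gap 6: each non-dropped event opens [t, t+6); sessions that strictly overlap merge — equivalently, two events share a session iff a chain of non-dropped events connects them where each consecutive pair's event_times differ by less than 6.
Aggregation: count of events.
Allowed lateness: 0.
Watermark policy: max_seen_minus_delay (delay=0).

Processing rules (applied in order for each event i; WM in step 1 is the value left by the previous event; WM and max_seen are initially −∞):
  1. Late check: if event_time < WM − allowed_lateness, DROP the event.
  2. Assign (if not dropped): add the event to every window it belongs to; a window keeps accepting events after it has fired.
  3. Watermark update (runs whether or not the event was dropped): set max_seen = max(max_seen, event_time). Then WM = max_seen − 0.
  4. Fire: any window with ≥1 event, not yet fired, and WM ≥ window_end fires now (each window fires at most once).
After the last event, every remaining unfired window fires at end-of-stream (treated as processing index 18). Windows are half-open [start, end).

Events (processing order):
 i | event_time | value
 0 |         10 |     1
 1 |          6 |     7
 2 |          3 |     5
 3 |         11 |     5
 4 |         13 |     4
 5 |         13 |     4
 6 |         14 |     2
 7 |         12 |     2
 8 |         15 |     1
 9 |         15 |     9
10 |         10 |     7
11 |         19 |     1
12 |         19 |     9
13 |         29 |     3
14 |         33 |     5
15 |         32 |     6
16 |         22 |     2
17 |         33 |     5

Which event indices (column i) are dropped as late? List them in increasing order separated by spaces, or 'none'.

i=0 t=10 v=1: → [10,16); WM=10
i=1 t=6 v=7: DROP (t<10-0); WM=10
i=2 t=3 v=5: DROP (t<10-0); WM=10
i=3 t=11 v=5: → [10,17); WM=11
i=4 t=13 v=4: → [10,19); WM=13
i=5 t=13 v=4: → [10,19); WM=13
i=6 t=14 v=2: → [10,20); WM=14
i=7 t=12 v=2: DROP (t<14-0); WM=14
i=8 t=15 v=1: → [10,21); WM=15
i=9 t=15 v=9: → [10,21); WM=15
i=10 t=10 v=7: DROP (t<15-0); WM=15
i=11 t=19 v=1: → [10,25); WM=19
i=12 t=19 v=9: → [10,25); WM=19
i=13 t=29 v=3: → [29,35); WM=29
i=14 t=33 v=5: → [29,39); WM=33
i=15 t=32 v=6: DROP (t<33-0); WM=33
i=16 t=22 v=2: DROP (t<33-0); WM=33
i=17 t=33 v=5: → [29,39); WM=33

1 2 7 10 15 16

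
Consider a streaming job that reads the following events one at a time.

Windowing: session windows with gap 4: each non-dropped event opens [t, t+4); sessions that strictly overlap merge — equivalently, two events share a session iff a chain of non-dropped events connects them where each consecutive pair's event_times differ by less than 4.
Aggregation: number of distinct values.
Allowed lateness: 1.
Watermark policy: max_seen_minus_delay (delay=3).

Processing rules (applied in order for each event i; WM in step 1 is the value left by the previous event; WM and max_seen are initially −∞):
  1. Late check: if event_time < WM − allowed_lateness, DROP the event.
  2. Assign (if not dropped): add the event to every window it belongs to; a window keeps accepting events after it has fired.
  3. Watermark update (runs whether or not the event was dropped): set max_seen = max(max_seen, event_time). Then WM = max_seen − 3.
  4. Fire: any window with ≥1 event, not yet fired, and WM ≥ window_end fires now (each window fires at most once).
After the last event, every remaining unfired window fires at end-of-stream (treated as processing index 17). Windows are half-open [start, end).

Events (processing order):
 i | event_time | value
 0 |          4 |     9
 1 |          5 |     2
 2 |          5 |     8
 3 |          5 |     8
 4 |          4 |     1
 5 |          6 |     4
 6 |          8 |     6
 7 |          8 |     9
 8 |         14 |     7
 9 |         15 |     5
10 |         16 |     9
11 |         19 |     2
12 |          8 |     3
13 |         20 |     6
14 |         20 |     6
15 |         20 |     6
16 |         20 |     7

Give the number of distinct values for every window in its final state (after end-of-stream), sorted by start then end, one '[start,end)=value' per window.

[4,12)=6 [14,24)=5

i=0 t=4 v=9: → [4,8); WM=1
i=1 t=5 v=2: → [4,9); WM=2
i=2 t=5 v=8: → [4,9); WM=2
i=3 t=5 v=8: → [4,9); WM=2
i=4 t=4 v=1: → [4,9); WM=2
i=5 t=6 v=4: → [4,10); WM=3
i=6 t=8 v=6: → [4,12); WM=5
i=7 t=8 v=9: → [4,12); WM=5
i=8 t=14 v=7: → [14,18); WM=11
i=9 t=15 v=5: → [14,19); WM=12
i=10 t=16 v=9: → [14,20); WM=13
i=11 t=19 v=2: → [14,23); WM=16
i=12 t=8 v=3: DROP (t<16-1); WM=16
i=13 t=20 v=6: → [14,24); WM=17
i=14 t=20 v=6: → [14,24); WM=17
i=15 t=20 v=6: → [14,24); WM=17
i=16 t=20 v=7: → [14,24); WM=17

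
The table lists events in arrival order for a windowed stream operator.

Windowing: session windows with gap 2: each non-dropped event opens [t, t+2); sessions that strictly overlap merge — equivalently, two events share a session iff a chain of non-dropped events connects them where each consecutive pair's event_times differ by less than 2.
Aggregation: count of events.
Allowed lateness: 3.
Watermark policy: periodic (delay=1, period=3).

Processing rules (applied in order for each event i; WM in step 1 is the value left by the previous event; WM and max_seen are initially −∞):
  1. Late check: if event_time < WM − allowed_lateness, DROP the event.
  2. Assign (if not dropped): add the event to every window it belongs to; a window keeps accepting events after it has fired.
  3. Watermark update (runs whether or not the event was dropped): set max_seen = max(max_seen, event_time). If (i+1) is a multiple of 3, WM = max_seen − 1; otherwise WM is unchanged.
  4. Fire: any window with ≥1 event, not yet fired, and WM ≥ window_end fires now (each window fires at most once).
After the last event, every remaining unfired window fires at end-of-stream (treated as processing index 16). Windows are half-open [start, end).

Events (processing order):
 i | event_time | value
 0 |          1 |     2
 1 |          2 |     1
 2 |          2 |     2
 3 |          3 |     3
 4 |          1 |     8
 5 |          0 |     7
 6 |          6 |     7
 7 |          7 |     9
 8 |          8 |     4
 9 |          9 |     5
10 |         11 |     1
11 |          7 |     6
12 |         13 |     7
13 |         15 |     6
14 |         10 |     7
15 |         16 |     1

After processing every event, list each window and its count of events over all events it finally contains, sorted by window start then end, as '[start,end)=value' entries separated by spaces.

[0,5)=6 [6,13)=7 [13,15)=1 [15,18)=2

i=0 t=1 v=2: → [1,3); WM=−∞
i=1 t=2 v=1: → [1,4); WM=−∞
i=2 t=2 v=2: → [1,4); WM=1
i=3 t=3 v=3: → [1,5); WM=1
i=4 t=1 v=8: → [1,5); WM=1
i=5 t=0 v=7: → [0,5); WM=2
i=6 t=6 v=7: → [6,8); WM=2
i=7 t=7 v=9: → [6,9); WM=2
i=8 t=8 v=4: → [6,10); WM=7
i=9 t=9 v=5: → [6,11); WM=7
i=10 t=11 v=1: → [11,13); WM=7
i=11 t=7 v=6: → [6,11); WM=10
i=12 t=13 v=7: → [13,15); WM=10
i=13 t=15 v=6: → [15,17); WM=10
i=14 t=10 v=7: → [6,13); WM=14
i=15 t=16 v=1: → [15,18); WM=14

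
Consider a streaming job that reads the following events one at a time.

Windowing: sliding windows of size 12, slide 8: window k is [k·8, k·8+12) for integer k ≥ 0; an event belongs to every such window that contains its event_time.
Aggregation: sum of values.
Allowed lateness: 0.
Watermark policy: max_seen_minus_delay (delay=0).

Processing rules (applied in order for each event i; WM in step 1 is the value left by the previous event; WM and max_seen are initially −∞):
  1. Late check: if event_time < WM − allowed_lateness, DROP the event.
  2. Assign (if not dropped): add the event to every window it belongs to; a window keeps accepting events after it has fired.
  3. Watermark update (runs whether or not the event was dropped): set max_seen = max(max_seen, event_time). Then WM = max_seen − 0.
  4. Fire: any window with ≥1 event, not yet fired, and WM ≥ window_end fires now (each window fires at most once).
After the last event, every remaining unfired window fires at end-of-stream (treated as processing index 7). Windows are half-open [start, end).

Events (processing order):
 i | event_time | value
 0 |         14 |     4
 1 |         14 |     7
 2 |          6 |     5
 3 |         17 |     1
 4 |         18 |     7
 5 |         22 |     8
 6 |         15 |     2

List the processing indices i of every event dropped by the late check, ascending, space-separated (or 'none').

i=0 t=14 v=4: → [8,20); WM=14
i=1 t=14 v=7: → [8,20); WM=14
i=2 t=6 v=5: DROP (t<14-0); WM=14
i=3 t=17 v=1: → [16,28),[8,20); WM=17
i=4 t=18 v=7: → [16,28),[8,20); WM=18
i=5 t=22 v=8: → [16,28); WM=22; [8,20) fires=19
i=6 t=15 v=2: DROP (t<22-0); WM=22

2 6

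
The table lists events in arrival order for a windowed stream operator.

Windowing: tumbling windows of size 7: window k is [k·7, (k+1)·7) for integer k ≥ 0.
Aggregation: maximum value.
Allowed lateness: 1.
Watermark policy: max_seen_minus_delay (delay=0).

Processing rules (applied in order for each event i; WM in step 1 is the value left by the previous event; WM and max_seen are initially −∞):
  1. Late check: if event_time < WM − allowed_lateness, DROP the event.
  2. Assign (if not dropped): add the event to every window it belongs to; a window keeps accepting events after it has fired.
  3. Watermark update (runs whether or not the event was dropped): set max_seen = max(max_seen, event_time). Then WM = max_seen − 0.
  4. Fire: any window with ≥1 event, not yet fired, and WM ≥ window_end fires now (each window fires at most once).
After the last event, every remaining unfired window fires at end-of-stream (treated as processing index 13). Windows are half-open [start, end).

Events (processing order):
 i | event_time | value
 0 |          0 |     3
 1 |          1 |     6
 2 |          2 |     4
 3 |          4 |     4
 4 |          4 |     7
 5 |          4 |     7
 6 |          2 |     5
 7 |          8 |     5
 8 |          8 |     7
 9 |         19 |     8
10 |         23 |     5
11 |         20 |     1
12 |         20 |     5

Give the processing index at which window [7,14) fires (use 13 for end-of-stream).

i=0 t=0 v=3: → [0,7); WM=0
i=1 t=1 v=6: → [0,7); WM=1
i=2 t=2 v=4: → [0,7); WM=2
i=3 t=4 v=4: → [0,7); WM=4
i=4 t=4 v=7: → [0,7); WM=4
i=5 t=4 v=7: → [0,7); WM=4
i=6 t=2 v=5: DROP (t<4-1); WM=4
i=7 t=8 v=5: → [7,14); WM=8; [0,7) fires=7
i=8 t=8 v=7: → [7,14); WM=8
i=9 t=19 v=8: → [14,21); WM=19; [7,14) fires=7
i=10 t=23 v=5: → [21,28); WM=23; [14,21) fires=8
i=11 t=20 v=1: DROP (t<23-1); WM=23
i=12 t=20 v=5: DROP (t<23-1); WM=23

9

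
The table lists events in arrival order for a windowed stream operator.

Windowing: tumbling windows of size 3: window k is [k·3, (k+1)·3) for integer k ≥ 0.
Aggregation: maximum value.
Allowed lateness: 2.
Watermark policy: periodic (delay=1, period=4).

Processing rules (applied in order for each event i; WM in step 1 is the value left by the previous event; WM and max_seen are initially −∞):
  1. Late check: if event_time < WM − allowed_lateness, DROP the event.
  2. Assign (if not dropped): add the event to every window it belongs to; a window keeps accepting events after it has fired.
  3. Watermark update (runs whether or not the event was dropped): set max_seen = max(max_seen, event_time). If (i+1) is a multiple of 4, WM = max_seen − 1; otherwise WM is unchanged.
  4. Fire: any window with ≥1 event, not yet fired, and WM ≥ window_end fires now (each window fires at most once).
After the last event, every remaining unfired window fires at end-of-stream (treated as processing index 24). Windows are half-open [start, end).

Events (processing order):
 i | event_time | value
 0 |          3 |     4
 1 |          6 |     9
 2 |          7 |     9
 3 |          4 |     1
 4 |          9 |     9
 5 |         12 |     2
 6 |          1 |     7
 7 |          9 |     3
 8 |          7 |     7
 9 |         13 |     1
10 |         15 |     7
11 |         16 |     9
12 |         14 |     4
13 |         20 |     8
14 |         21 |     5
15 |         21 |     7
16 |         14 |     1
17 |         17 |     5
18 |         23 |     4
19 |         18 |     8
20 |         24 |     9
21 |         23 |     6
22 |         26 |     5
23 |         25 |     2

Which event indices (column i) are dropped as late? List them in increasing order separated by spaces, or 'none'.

i=0 t=3 v=4: → [3,6); WM=−∞
i=1 t=6 v=9: → [6,9); WM=−∞
i=2 t=7 v=9: → [6,9); WM=−∞
i=3 t=4 v=1: → [3,6); WM=6; [3,6) fires=4
i=4 t=9 v=9: → [9,12); WM=6
i=5 t=12 v=2: → [12,15); WM=6
i=6 t=1 v=7: DROP (t<6-2); WM=6
i=7 t=9 v=3: → [9,12); WM=11; [6,9) fires=9
i=8 t=7 v=7: DROP (t<11-2); WM=11
i=9 t=13 v=1: → [12,15); WM=11
i=10 t=15 v=7: → [15,18); WM=11
i=11 t=16 v=9: → [15,18); WM=15; [9,12) fires=9 [12,15) fires=2
i=12 t=14 v=4: → [12,15); WM=15
i=13 t=20 v=8: → [18,21); WM=15
i=14 t=21 v=5: → [21,24); WM=15
i=15 t=21 v=7: → [21,24); WM=20; [15,18) fires=9
i=16 t=14 v=1: DROP (t<20-2); WM=20
i=17 t=17 v=5: DROP (t<20-2); WM=20
i=18 t=23 v=4: → [21,24); WM=20
i=19 t=18 v=8: → [18,21); WM=22; [18,21) fires=8
i=20 t=24 v=9: → [24,27); WM=22
i=21 t=23 v=6: → [21,24); WM=22
i=22 t=26 v=5: → [24,27); WM=22
i=23 t=25 v=2: → [24,27); WM=25; [21,24) fires=7

6 8 16 17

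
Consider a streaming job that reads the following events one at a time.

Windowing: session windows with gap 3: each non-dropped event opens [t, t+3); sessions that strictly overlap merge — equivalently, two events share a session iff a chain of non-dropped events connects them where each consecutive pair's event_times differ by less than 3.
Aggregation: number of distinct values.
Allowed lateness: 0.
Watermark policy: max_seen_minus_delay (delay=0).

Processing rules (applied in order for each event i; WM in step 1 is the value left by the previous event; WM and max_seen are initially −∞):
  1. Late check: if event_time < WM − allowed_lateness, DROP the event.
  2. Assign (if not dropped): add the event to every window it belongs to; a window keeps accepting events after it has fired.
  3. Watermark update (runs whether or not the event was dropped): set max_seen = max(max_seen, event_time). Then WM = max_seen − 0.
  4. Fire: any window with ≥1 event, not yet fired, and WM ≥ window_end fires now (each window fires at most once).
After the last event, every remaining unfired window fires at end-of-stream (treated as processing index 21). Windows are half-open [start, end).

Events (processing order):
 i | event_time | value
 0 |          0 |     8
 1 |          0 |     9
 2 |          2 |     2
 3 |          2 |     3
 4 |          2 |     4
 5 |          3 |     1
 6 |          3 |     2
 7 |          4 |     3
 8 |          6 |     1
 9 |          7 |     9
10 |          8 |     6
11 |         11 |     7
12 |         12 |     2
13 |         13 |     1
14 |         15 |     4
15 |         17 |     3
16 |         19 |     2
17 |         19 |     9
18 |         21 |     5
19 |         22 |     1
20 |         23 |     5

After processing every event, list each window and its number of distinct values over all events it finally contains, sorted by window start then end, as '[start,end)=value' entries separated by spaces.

i=0 t=0 v=8: → [0,3); WM=0
i=1 t=0 v=9: → [0,3); WM=0
i=2 t=2 v=2: → [0,5); WM=2
i=3 t=2 v=3: → [0,5); WM=2
i=4 t=2 v=4: → [0,5); WM=2
i=5 t=3 v=1: → [0,6); WM=3
i=6 t=3 v=2: → [0,6); WM=3
i=7 t=4 v=3: → [0,7); WM=4
i=8 t=6 v=1: → [0,9); WM=6
i=9 t=7 v=9: → [0,10); WM=7
i=10 t=8 v=6: → [0,11); WM=8
i=11 t=11 v=7: → [11,14); WM=11
i=12 t=12 v=2: → [11,15); WM=12
i=13 t=13 v=1: → [11,16); WM=13
i=14 t=15 v=4: → [11,18); WM=15
i=15 t=17 v=3: → [11,20); WM=17
i=16 t=19 v=2: → [11,22); WM=19
i=17 t=19 v=9: → [11,22); WM=19
i=18 t=21 v=5: → [11,24); WM=21
i=19 t=22 v=1: → [11,25); WM=22
i=20 t=23 v=5: → [11,26); WM=23

[0,11)=7 [11,26)=7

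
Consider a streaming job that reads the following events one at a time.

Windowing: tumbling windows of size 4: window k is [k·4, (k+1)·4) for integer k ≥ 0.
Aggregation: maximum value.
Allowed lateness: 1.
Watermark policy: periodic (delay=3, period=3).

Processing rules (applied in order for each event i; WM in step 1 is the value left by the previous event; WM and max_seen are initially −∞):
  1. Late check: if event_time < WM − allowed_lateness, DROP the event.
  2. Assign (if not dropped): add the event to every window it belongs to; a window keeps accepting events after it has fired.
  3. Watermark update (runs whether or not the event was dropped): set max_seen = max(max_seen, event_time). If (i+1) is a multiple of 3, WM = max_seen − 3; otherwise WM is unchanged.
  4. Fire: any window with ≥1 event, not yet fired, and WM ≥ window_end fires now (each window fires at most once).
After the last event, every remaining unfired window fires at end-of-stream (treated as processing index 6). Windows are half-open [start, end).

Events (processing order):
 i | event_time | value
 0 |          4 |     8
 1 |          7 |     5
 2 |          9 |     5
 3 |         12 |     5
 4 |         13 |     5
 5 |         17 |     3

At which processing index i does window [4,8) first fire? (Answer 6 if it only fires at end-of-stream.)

i=0 t=4 v=8: → [4,8); WM=−∞
i=1 t=7 v=5: → [4,8); WM=−∞
i=2 t=9 v=5: → [8,12); WM=6
i=3 t=12 v=5: → [12,16); WM=6
i=4 t=13 v=5: → [12,16); WM=6
i=5 t=17 v=3: → [16,20); WM=14; [4,8) fires=8 [8,12) fires=5

5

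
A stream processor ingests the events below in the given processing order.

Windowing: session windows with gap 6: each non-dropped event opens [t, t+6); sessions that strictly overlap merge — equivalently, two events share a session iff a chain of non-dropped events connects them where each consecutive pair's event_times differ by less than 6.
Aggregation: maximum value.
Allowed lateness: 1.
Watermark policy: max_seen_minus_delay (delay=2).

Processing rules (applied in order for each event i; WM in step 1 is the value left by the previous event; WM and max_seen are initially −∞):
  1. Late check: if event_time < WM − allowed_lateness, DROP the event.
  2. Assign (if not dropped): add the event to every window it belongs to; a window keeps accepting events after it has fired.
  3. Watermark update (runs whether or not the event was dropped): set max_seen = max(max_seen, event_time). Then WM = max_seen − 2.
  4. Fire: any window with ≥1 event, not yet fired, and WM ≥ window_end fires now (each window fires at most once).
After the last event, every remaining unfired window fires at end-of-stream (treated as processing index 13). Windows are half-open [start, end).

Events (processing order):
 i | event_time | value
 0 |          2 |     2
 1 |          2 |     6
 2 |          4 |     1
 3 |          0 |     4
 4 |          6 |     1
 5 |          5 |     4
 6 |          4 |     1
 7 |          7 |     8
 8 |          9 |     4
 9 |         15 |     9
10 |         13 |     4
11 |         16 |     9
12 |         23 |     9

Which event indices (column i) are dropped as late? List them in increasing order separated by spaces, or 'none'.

i=0 t=2 v=2: → [2,8); WM=0
i=1 t=2 v=6: → [2,8); WM=0
i=2 t=4 v=1: → [2,10); WM=2
i=3 t=0 v=4: DROP (t<2-1); WM=2
i=4 t=6 v=1: → [2,12); WM=4
i=5 t=5 v=4: → [2,12); WM=4
i=6 t=4 v=1: → [2,12); WM=4
i=7 t=7 v=8: → [2,13); WM=5
i=8 t=9 v=4: → [2,15); WM=7
i=9 t=15 v=9: → [15,21); WM=13
i=10 t=13 v=4: → [2,21); WM=13
i=11 t=16 v=9: → [2,22); WM=14
i=12 t=23 v=9: → [23,29); WM=21

3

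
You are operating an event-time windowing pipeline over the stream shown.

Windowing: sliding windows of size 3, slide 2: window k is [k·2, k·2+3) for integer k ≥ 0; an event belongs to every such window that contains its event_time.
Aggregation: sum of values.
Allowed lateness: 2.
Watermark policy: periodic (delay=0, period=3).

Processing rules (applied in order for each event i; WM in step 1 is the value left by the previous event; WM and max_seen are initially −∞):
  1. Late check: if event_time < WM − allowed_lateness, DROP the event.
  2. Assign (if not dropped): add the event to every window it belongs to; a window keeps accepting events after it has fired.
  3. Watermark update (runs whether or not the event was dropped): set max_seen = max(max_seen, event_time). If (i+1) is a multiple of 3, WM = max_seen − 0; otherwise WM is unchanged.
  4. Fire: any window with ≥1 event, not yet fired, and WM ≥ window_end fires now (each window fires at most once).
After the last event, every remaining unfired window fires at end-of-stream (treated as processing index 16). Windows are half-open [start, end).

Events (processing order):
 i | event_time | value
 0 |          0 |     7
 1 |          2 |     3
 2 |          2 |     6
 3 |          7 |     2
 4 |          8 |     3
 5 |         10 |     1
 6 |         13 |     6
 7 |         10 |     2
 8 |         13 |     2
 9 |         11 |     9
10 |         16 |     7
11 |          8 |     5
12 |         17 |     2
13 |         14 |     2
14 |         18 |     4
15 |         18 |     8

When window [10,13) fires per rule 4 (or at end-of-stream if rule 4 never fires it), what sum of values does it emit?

3

i=0 t=0 v=7: → [0,3); WM=−∞
i=1 t=2 v=3: → [2,5),[0,3); WM=−∞
i=2 t=2 v=6: → [2,5),[0,3); WM=2
i=3 t=7 v=2: → [6,9); WM=2
i=4 t=8 v=3: → [8,11),[6,9); WM=2
i=5 t=10 v=1: → [10,13),[8,11); WM=10; [0,3) fires=16 [2,5) fires=9 [6,9) fires=5
i=6 t=13 v=6: → [12,15); WM=10
i=7 t=10 v=2: → [10,13),[8,11); WM=10
i=8 t=13 v=2: → [12,15); WM=13; [8,11) fires=6 [10,13) fires=3
i=9 t=11 v=9: → [10,13); WM=13
i=10 t=16 v=7: → [16,19),[14,17); WM=13
i=11 t=8 v=5: DROP (t<13-2); WM=16; [12,15) fires=8
i=12 t=17 v=2: → [16,19); WM=16
i=13 t=14 v=2: → [14,17),[12,15); WM=16
i=14 t=18 v=4: → [18,21),[16,19); WM=18; [14,17) fires=9
i=15 t=18 v=8: → [18,21),[16,19); WM=18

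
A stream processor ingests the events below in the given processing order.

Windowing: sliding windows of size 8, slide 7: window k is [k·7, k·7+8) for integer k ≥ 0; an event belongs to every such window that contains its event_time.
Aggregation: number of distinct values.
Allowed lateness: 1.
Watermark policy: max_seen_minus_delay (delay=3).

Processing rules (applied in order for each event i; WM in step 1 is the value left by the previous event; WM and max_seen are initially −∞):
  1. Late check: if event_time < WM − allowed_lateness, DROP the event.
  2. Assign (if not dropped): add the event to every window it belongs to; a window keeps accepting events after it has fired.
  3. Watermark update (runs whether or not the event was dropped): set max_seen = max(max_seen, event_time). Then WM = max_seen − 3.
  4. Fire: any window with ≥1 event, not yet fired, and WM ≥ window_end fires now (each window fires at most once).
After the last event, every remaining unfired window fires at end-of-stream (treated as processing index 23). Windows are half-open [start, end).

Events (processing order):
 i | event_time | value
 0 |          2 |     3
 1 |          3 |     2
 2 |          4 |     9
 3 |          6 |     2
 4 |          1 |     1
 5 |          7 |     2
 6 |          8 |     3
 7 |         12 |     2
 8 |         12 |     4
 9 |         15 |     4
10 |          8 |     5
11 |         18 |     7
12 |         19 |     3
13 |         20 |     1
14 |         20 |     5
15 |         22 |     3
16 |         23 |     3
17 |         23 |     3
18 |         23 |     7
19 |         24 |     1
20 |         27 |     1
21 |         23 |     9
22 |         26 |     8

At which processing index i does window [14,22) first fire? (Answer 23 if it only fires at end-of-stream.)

20

i=0 t=2 v=3: → [0,8); WM=-1
i=1 t=3 v=2: → [0,8); WM=0
i=2 t=4 v=9: → [0,8); WM=1
i=3 t=6 v=2: → [0,8); WM=3
i=4 t=1 v=1: DROP (t<3-1); WM=3
i=5 t=7 v=2: → [7,15),[0,8); WM=4
i=6 t=8 v=3: → [7,15); WM=5
i=7 t=12 v=2: → [7,15); WM=9; [0,8) fires=3
i=8 t=12 v=4: → [7,15); WM=9
i=9 t=15 v=4: → [14,22); WM=12
i=10 t=8 v=5: DROP (t<12-1); WM=12
i=11 t=18 v=7: → [14,22); WM=15; [7,15) fires=3
i=12 t=19 v=3: → [14,22); WM=16
i=13 t=20 v=1: → [14,22); WM=17
i=14 t=20 v=5: → [14,22); WM=17
i=15 t=22 v=3: → [21,29); WM=19
i=16 t=23 v=3: → [21,29); WM=20
i=17 t=23 v=3: → [21,29); WM=20
i=18 t=23 v=7: → [21,29); WM=20
i=19 t=24 v=1: → [21,29); WM=21
i=20 t=27 v=1: → [21,29); WM=24; [14,22) fires=5
i=21 t=23 v=9: → [21,29); WM=24
i=22 t=26 v=8: → [21,29); WM=24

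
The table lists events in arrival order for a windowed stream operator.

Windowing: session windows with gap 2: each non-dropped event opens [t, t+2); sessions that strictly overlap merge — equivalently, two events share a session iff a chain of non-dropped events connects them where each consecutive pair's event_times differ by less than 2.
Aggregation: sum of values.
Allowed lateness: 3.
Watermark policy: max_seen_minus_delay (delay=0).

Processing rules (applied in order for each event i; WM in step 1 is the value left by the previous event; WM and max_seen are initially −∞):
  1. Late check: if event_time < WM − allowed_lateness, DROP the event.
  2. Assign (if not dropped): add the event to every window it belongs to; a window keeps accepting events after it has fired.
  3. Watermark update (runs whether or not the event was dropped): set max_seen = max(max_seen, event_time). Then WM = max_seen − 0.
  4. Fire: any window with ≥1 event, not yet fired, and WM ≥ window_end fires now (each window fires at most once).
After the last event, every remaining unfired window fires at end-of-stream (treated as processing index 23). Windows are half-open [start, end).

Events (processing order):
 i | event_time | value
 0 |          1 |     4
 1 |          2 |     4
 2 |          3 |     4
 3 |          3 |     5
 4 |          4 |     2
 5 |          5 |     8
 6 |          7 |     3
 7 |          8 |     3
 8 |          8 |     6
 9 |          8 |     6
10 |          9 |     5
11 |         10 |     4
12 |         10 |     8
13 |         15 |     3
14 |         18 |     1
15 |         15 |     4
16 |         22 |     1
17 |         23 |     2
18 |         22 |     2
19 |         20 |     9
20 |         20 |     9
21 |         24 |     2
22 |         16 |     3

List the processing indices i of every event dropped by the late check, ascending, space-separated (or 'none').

i=0 t=1 v=4: → [1,3); WM=1
i=1 t=2 v=4: → [1,4); WM=2
i=2 t=3 v=4: → [1,5); WM=3
i=3 t=3 v=5: → [1,5); WM=3
i=4 t=4 v=2: → [1,6); WM=4
i=5 t=5 v=8: → [1,7); WM=5
i=6 t=7 v=3: → [7,9); WM=7
i=7 t=8 v=3: → [7,10); WM=8
i=8 t=8 v=6: → [7,10); WM=8
i=9 t=8 v=6: → [7,10); WM=8
i=10 t=9 v=5: → [7,11); WM=9
i=11 t=10 v=4: → [7,12); WM=10
i=12 t=10 v=8: → [7,12); WM=10
i=13 t=15 v=3: → [15,17); WM=15
i=14 t=18 v=1: → [18,20); WM=18
i=15 t=15 v=4: → [15,17); WM=18
i=16 t=22 v=1: → [22,24); WM=22
i=17 t=23 v=2: → [22,25); WM=23
i=18 t=22 v=2: → [22,25); WM=23
i=19 t=20 v=9: → [20,22); WM=23
i=20 t=20 v=9: → [20,22); WM=23
i=21 t=24 v=2: → [22,26); WM=24
i=22 t=16 v=3: DROP (t<24-3); WM=24

22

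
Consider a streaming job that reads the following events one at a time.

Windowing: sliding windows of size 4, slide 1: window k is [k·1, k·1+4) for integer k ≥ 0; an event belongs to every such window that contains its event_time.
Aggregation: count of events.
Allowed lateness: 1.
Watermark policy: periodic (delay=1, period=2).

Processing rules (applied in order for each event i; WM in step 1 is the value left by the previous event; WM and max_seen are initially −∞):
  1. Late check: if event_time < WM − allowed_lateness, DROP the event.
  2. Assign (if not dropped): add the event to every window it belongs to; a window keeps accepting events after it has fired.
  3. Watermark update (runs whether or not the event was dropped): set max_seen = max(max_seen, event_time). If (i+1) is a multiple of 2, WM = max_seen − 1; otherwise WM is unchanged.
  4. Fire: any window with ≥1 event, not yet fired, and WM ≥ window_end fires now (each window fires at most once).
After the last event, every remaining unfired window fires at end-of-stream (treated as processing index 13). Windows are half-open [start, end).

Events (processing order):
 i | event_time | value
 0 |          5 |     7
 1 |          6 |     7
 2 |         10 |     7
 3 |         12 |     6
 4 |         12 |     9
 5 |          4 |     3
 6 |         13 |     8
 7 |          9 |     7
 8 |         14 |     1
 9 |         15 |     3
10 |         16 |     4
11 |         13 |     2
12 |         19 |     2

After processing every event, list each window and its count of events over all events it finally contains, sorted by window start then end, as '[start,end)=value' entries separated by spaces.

i=0 t=5 v=7: → [5,9),[4,8),[3,7),[2,6); WM=−∞
i=1 t=6 v=7: → [6,10),[5,9),[4,8),[3,7); WM=5
i=2 t=10 v=7: → [10,14),[9,13),[8,12),[7,11); WM=5
i=3 t=12 v=6: → [12,16),[11,15),[10,14),[9,13); WM=11; [2,6) fires=1 [3,7) fires=2 [4,8) fires=2 [5,9) fires=2 [6,10) fires=1 [7,11) fires=1
i=4 t=12 v=9: → [12,16),[11,15),[10,14),[9,13); WM=11
i=5 t=4 v=3: DROP (t<11-1); WM=11
i=6 t=13 v=8: → [13,17),[12,16),[11,15),[10,14); WM=11
i=7 t=9 v=7: DROP (t<11-1); WM=12; [8,12) fires=1
i=8 t=14 v=1: → [14,18),[13,17),[12,16),[11,15); WM=12
i=9 t=15 v=3: → [15,19),[14,18),[13,17),[12,16); WM=14; [9,13) fires=3 [10,14) fires=4
i=10 t=16 v=4: → [16,20),[15,19),[14,18),[13,17); WM=14
i=11 t=13 v=2: → [13,17),[12,16),[11,15),[10,14); WM=15; [11,15) fires=5
i=12 t=19 v=2: → [19,23),[18,22),[17,21),[16,20); WM=15

[2,6)=1 [3,7)=2 [4,8)=2 [5,9)=2 [6,10)=1 [7,11)=1 [8,12)=1 [9,13)=3 [10,14)=5 [11,15)=5 [12,16)=6 [13,17)=5 [14,18)=3 [15,19)=2 [16,20)=2 [17,21)=1 [18,22)=1 [19,23)=1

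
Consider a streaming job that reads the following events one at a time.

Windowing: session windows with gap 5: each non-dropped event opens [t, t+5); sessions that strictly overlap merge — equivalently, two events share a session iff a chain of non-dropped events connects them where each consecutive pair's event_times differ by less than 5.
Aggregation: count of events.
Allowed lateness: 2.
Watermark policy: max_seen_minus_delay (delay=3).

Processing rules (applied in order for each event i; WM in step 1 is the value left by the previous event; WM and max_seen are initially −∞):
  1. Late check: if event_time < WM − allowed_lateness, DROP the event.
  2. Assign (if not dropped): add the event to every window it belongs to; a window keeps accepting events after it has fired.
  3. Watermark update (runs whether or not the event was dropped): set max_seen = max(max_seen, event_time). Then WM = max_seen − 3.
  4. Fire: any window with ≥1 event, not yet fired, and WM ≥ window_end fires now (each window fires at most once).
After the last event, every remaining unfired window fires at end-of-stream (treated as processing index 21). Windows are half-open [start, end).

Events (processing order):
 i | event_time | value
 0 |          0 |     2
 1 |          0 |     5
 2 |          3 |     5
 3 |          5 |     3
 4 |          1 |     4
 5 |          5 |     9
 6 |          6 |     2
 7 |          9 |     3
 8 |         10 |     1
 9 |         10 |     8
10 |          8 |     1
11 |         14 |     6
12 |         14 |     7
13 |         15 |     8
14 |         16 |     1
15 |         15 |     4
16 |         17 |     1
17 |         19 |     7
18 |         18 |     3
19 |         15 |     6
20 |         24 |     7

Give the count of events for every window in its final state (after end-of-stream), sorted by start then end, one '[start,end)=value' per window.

i=0 t=0 v=2: → [0,5); WM=-3
i=1 t=0 v=5: → [0,5); WM=-3
i=2 t=3 v=5: → [0,8); WM=0
i=3 t=5 v=3: → [0,10); WM=2
i=4 t=1 v=4: → [0,10); WM=2
i=5 t=5 v=9: → [0,10); WM=2
i=6 t=6 v=2: → [0,11); WM=3
i=7 t=9 v=3: → [0,14); WM=6
i=8 t=10 v=1: → [0,15); WM=7
i=9 t=10 v=8: → [0,15); WM=7
i=10 t=8 v=1: → [0,15); WM=7
i=11 t=14 v=6: → [0,19); WM=11
i=12 t=14 v=7: → [0,19); WM=11
i=13 t=15 v=8: → [0,20); WM=12
i=14 t=16 v=1: → [0,21); WM=13
i=15 t=15 v=4: → [0,21); WM=13
i=16 t=17 v=1: → [0,22); WM=14
i=17 t=19 v=7: → [0,24); WM=16
i=18 t=18 v=3: → [0,24); WM=16
i=19 t=15 v=6: → [0,24); WM=16
i=20 t=24 v=7: → [24,29); WM=21

[0,24)=20 [24,29)=1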